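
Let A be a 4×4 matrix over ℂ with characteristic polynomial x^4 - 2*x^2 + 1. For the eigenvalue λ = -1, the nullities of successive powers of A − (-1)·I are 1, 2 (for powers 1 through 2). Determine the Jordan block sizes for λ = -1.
Block sizes for λ = -1: [2]

From the dimensions of kernels of powers, the number of Jordan blocks of size at least j is d_j − d_{j−1} where d_j = dim ker(N^j) (with d_0 = 0). Computing the differences gives [1, 1].
The number of blocks of size exactly k is (#blocks of size ≥ k) − (#blocks of size ≥ k + 1), so the partition is: 1 block(s) of size 2.
In nonincreasing order the block sizes are [2].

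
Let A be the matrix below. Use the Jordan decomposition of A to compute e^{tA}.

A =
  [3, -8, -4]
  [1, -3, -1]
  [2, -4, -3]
e^{tA} =
  [4*t*exp(-t) + exp(-t), -8*t*exp(-t), -4*t*exp(-t)]
  [t*exp(-t), -2*t*exp(-t) + exp(-t), -t*exp(-t)]
  [2*t*exp(-t), -4*t*exp(-t), -2*t*exp(-t) + exp(-t)]

Strategy: write A = P · J · P⁻¹ where J is a Jordan canonical form, so e^{tA} = P · e^{tJ} · P⁻¹, and e^{tJ} can be computed block-by-block.

A has Jordan form
J =
  [-1,  1,  0]
  [ 0, -1,  0]
  [ 0,  0, -1]
(up to reordering of blocks).

Per-block formulas:
  For a 1×1 block at λ = -1: exp(t · [-1]) = [e^(-1t)].
  For a 2×2 Jordan block J_2(-1): exp(t · J_2(-1)) = e^(-1t)·(I + t·N), where N is the 2×2 nilpotent shift.

After assembling e^{tJ} and conjugating by P, we get:

e^{tA} =
  [4*t*exp(-t) + exp(-t), -8*t*exp(-t), -4*t*exp(-t)]
  [t*exp(-t), -2*t*exp(-t) + exp(-t), -t*exp(-t)]
  [2*t*exp(-t), -4*t*exp(-t), -2*t*exp(-t) + exp(-t)]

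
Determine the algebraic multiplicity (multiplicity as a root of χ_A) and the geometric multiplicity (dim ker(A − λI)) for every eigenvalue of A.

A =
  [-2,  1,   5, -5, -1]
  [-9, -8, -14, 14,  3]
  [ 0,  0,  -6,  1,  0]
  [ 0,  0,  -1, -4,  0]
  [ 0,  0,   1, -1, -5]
λ = -5: alg = 5, geom = 3

Step 1 — factor the characteristic polynomial to read off the algebraic multiplicities:
  χ_A(x) = (x + 5)^5

Step 2 — compute geometric multiplicities via the rank-nullity identity g(λ) = n − rank(A − λI):
  rank(A − (-5)·I) = 2, so dim ker(A − (-5)·I) = n − 2 = 3

Summary:
  λ = -5: algebraic multiplicity = 5, geometric multiplicity = 3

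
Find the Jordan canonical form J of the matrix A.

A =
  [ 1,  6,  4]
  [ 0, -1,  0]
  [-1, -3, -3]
J_2(-1) ⊕ J_1(-1)

The characteristic polynomial is
  det(x·I − A) = x^3 + 3*x^2 + 3*x + 1 = (x + 1)^3

Eigenvalues and multiplicities (the geometric multiplicity of λ is n − rank(A − λI), which equals the number of Jordan blocks for λ):
  λ = -1: algebraic multiplicity = 3, geometric multiplicity = 2

Determining the block sizes for each eigenvalue:
  λ = -1: 2 blocks summing to 3 forces exactly one block of size 2 and the rest size 1 → block sizes [2, 1]

Assembling the blocks gives a Jordan form
J =
  [-1,  1,  0]
  [ 0, -1,  0]
  [ 0,  0, -1]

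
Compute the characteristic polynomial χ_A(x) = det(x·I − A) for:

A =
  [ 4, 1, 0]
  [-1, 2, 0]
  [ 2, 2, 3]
x^3 - 9*x^2 + 27*x - 27

Expanding det(x·I − A) (e.g. by cofactor expansion or by noting that A is similar to its Jordan form J, which has the same characteristic polynomial as A) gives
  χ_A(x) = x^3 - 9*x^2 + 27*x - 27
which factors as (x - 3)^3. The eigenvalues (with algebraic multiplicities) are λ = 3 with multiplicity 3.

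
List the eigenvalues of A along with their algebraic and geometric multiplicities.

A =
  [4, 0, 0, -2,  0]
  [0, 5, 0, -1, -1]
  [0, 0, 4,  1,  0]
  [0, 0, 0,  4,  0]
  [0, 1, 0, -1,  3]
λ = 4: alg = 5, geom = 3

Step 1 — factor the characteristic polynomial to read off the algebraic multiplicities:
  χ_A(x) = (x - 4)^5

Step 2 — compute geometric multiplicities via the rank-nullity identity g(λ) = n − rank(A − λI):
  rank(A − (4)·I) = 2, so dim ker(A − (4)·I) = n − 2 = 3

Summary:
  λ = 4: algebraic multiplicity = 5, geometric multiplicity = 3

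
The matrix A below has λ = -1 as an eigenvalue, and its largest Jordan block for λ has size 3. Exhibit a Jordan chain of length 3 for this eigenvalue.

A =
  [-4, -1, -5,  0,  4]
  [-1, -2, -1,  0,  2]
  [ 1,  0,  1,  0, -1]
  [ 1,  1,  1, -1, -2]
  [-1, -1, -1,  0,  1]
A Jordan chain for λ = -1 of length 3:
v_1 = (1, 1, 0, -1, 1)ᵀ
v_2 = (-3, -1, 1, 1, -1)ᵀ
v_3 = (1, 0, 0, 0, 0)ᵀ

Let N = A − (-1)·I. We want v_3 with N^3 v_3 = 0 but N^2 v_3 ≠ 0; then v_{j-1} := N · v_j for j = 3, …, 2.

Pick v_3 = (1, 0, 0, 0, 0)ᵀ.
Then v_2 = N · v_3 = (-3, -1, 1, 1, -1)ᵀ.
Then v_1 = N · v_2 = (1, 1, 0, -1, 1)ᵀ.

Sanity check: (A − (-1)·I) v_1 = (0, 0, 0, 0, 0)ᵀ = 0. ✓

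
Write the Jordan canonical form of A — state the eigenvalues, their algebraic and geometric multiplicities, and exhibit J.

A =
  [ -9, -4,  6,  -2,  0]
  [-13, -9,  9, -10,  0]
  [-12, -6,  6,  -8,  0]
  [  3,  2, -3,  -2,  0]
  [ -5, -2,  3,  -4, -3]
J_2(-4) ⊕ J_2(-3) ⊕ J_1(-3)

The characteristic polynomial is
  det(x·I − A) = x^5 + 17*x^4 + 115*x^3 + 387*x^2 + 648*x + 432 = (x + 3)^3*(x + 4)^2

Eigenvalues and multiplicities (the geometric multiplicity of λ is n − rank(A − λI), which equals the number of Jordan blocks for λ):
  λ = -4: algebraic multiplicity = 2, geometric multiplicity = 1
  λ = -3: algebraic multiplicity = 3, geometric multiplicity = 2

Determining the block sizes for each eigenvalue:
  λ = -4: one block (gm = 1), so the single block has size am = 2 → block sizes [2]
  λ = -3: 2 blocks summing to 3 forces exactly one block of size 2 and the rest size 1 → block sizes [2, 1]

Assembling the blocks gives a Jordan form
J =
  [-4,  1,  0,  0,  0]
  [ 0, -4,  0,  0,  0]
  [ 0,  0, -3,  1,  0]
  [ 0,  0,  0, -3,  0]
  [ 0,  0,  0,  0, -3]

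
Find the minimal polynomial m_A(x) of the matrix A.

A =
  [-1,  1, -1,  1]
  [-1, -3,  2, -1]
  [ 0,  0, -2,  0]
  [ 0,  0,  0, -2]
x^3 + 6*x^2 + 12*x + 8

The characteristic polynomial is χ_A(x) = (x + 2)^4, so the eigenvalues are known. The minimal polynomial is
  m_A(x) = Π_λ (x − λ)^{k_λ}
where k_λ is the size of the *largest* Jordan block for λ (equivalently, the smallest k with (A − λI)^k v = 0 for every generalised eigenvector v of λ).

  λ = -2: largest Jordan block has size 3, contributing (x + 2)^3

So m_A(x) = (x + 2)^3 = x^3 + 6*x^2 + 12*x + 8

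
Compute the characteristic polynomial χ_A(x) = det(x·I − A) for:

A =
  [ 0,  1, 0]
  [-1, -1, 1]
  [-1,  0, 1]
x^3

Expanding det(x·I − A) (e.g. by cofactor expansion or by noting that A is similar to its Jordan form J, which has the same characteristic polynomial as A) gives
  χ_A(x) = x^3
which factors as x^3. The eigenvalues (with algebraic multiplicities) are λ = 0 with multiplicity 3.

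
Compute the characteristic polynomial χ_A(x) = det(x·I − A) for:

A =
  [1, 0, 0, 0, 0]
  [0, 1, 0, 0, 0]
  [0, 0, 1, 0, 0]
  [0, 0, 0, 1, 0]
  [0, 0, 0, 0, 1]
x^5 - 5*x^4 + 10*x^3 - 10*x^2 + 5*x - 1

Expanding det(x·I − A) (e.g. by cofactor expansion or by noting that A is similar to its Jordan form J, which has the same characteristic polynomial as A) gives
  χ_A(x) = x^5 - 5*x^4 + 10*x^3 - 10*x^2 + 5*x - 1
which factors as (x - 1)^5. The eigenvalues (with algebraic multiplicities) are λ = 1 with multiplicity 5.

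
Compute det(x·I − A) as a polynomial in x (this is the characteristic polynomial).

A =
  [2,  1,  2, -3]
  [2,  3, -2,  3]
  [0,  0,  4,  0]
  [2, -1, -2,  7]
x^4 - 16*x^3 + 96*x^2 - 256*x + 256

Expanding det(x·I − A) (e.g. by cofactor expansion or by noting that A is similar to its Jordan form J, which has the same characteristic polynomial as A) gives
  χ_A(x) = x^4 - 16*x^3 + 96*x^2 - 256*x + 256
which factors as (x - 4)^4. The eigenvalues (with algebraic multiplicities) are λ = 4 with multiplicity 4.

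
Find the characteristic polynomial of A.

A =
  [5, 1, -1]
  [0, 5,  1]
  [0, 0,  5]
x^3 - 15*x^2 + 75*x - 125

Expanding det(x·I − A) (e.g. by cofactor expansion or by noting that A is similar to its Jordan form J, which has the same characteristic polynomial as A) gives
  χ_A(x) = x^3 - 15*x^2 + 75*x - 125
which factors as (x - 5)^3. The eigenvalues (with algebraic multiplicities) are λ = 5 with multiplicity 3.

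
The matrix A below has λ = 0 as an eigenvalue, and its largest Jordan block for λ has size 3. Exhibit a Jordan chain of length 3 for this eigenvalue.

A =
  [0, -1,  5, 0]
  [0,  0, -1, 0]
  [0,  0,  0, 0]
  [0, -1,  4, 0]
A Jordan chain for λ = 0 of length 3:
v_1 = (1, 0, 0, 1)ᵀ
v_2 = (5, -1, 0, 4)ᵀ
v_3 = (0, 0, 1, 0)ᵀ

Let N = A − (0)·I. We want v_3 with N^3 v_3 = 0 but N^2 v_3 ≠ 0; then v_{j-1} := N · v_j for j = 3, …, 2.

Pick v_3 = (0, 0, 1, 0)ᵀ.
Then v_2 = N · v_3 = (5, -1, 0, 4)ᵀ.
Then v_1 = N · v_2 = (1, 0, 0, 1)ᵀ.

Sanity check: (A − (0)·I) v_1 = (0, 0, 0, 0)ᵀ = 0. ✓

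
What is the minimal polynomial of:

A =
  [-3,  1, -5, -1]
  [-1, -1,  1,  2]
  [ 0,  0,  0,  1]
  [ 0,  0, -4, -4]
x^2 + 4*x + 4

The characteristic polynomial is χ_A(x) = (x + 2)^4, so the eigenvalues are known. The minimal polynomial is
  m_A(x) = Π_λ (x − λ)^{k_λ}
where k_λ is the size of the *largest* Jordan block for λ (equivalently, the smallest k with (A − λI)^k v = 0 for every generalised eigenvector v of λ).

  λ = -2: largest Jordan block has size 2, contributing (x + 2)^2

So m_A(x) = (x + 2)^2 = x^2 + 4*x + 4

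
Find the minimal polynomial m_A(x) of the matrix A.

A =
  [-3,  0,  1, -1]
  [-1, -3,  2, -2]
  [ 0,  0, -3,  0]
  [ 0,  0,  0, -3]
x^3 + 9*x^2 + 27*x + 27

The characteristic polynomial is χ_A(x) = (x + 3)^4, so the eigenvalues are known. The minimal polynomial is
  m_A(x) = Π_λ (x − λ)^{k_λ}
where k_λ is the size of the *largest* Jordan block for λ (equivalently, the smallest k with (A − λI)^k v = 0 for every generalised eigenvector v of λ).

  λ = -3: largest Jordan block has size 3, contributing (x + 3)^3

So m_A(x) = (x + 3)^3 = x^3 + 9*x^2 + 27*x + 27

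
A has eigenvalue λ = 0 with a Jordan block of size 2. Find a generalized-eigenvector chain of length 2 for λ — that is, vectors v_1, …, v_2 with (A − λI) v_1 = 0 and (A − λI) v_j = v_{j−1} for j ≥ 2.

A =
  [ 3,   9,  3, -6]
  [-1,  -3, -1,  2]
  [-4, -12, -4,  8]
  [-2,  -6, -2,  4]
A Jordan chain for λ = 0 of length 2:
v_1 = (3, -1, -4, -2)ᵀ
v_2 = (1, 0, 0, 0)ᵀ

Let N = A − (0)·I. We want v_2 with N^2 v_2 = 0 but N^1 v_2 ≠ 0; then v_{j-1} := N · v_j for j = 2, …, 2.

Pick v_2 = (1, 0, 0, 0)ᵀ.
Then v_1 = N · v_2 = (3, -1, -4, -2)ᵀ.

Sanity check: (A − (0)·I) v_1 = (0, 0, 0, 0)ᵀ = 0. ✓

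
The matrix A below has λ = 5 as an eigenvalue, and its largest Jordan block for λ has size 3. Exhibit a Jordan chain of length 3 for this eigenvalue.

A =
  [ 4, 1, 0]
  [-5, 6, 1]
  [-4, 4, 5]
A Jordan chain for λ = 5 of length 3:
v_1 = (-4, -4, -16)ᵀ
v_2 = (-1, -5, -4)ᵀ
v_3 = (1, 0, 0)ᵀ

Let N = A − (5)·I. We want v_3 with N^3 v_3 = 0 but N^2 v_3 ≠ 0; then v_{j-1} := N · v_j for j = 3, …, 2.

Pick v_3 = (1, 0, 0)ᵀ.
Then v_2 = N · v_3 = (-1, -5, -4)ᵀ.
Then v_1 = N · v_2 = (-4, -4, -16)ᵀ.

Sanity check: (A − (5)·I) v_1 = (0, 0, 0)ᵀ = 0. ✓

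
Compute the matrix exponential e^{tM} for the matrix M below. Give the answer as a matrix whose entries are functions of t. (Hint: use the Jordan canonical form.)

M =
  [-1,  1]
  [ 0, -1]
e^{tM} =
  [exp(-t), t*exp(-t)]
  [0, exp(-t)]

Strategy: write M = P · J · P⁻¹ where J is a Jordan canonical form, so e^{tM} = P · e^{tJ} · P⁻¹, and e^{tJ} can be computed block-by-block.

M has Jordan form
J =
  [-1,  1]
  [ 0, -1]
(up to reordering of blocks).

Per-block formulas:
  For a 2×2 Jordan block J_2(-1): exp(t · J_2(-1)) = e^(-1t)·(I + t·N), where N is the 2×2 nilpotent shift.

After assembling e^{tJ} and conjugating by P, we get:

e^{tM} =
  [exp(-t), t*exp(-t)]
  [0, exp(-t)]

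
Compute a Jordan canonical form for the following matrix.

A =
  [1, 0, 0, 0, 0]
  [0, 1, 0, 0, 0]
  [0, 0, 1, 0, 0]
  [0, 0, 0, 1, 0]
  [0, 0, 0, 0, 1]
J_1(1) ⊕ J_1(1) ⊕ J_1(1) ⊕ J_1(1) ⊕ J_1(1)

The characteristic polynomial is
  det(x·I − A) = x^5 - 5*x^4 + 10*x^3 - 10*x^2 + 5*x - 1 = (x - 1)^5

Eigenvalues and multiplicities (the geometric multiplicity of λ is n − rank(A − λI), which equals the number of Jordan blocks for λ):
  λ = 1: algebraic multiplicity = 5, geometric multiplicity = 5

Determining the block sizes for each eigenvalue:
  λ = 1: gm = am = 5, so every block has size 1 → block sizes [1, 1, 1, 1, 1]

Assembling the blocks gives a Jordan form
J =
  [1, 0, 0, 0, 0]
  [0, 1, 0, 0, 0]
  [0, 0, 1, 0, 0]
  [0, 0, 0, 1, 0]
  [0, 0, 0, 0, 1]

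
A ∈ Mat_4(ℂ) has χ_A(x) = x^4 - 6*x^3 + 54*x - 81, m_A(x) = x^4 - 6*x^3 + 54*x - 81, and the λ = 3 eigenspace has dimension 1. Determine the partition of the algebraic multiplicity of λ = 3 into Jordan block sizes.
Block sizes for λ = 3: [3]

Step 1 — from the characteristic polynomial, algebraic multiplicity of λ = 3 is 3. From dim ker(A − (3)·I) = 1, there are exactly 1 Jordan blocks for λ = 3.
Step 2 — from the minimal polynomial, the factor (x − 3)^3 tells us the largest block for λ = 3 has size 3.
Step 3 — with total size 3, 1 blocks, and largest block 3, the block sizes (in nonincreasing order) are [3].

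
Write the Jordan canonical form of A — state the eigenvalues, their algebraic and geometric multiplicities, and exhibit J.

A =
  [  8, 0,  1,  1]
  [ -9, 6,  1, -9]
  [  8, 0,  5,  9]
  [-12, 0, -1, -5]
J_1(-4) ⊕ J_3(6)

The characteristic polynomial is
  det(x·I − A) = x^4 - 14*x^3 + 36*x^2 + 216*x - 864 = (x - 6)^3*(x + 4)

Eigenvalues and multiplicities (the geometric multiplicity of λ is n − rank(A − λI), which equals the number of Jordan blocks for λ):
  λ = -4: algebraic multiplicity = 1, geometric multiplicity = 1
  λ = 6: algebraic multiplicity = 3, geometric multiplicity = 1

Determining the block sizes for each eigenvalue:
  λ = -4: one block (gm = 1), so the single block has size am = 1 → block sizes [1]
  λ = 6: one block (gm = 1), so the single block has size am = 3 → block sizes [3]

Assembling the blocks gives a Jordan form
J =
  [-4, 0, 0, 0]
  [ 0, 6, 1, 0]
  [ 0, 0, 6, 1]
  [ 0, 0, 0, 6]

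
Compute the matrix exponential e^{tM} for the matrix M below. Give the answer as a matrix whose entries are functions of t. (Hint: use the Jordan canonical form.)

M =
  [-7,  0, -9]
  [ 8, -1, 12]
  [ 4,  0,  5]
e^{tM} =
  [-6*t*exp(-t) + exp(-t), 0, -9*t*exp(-t)]
  [8*t*exp(-t), exp(-t), 12*t*exp(-t)]
  [4*t*exp(-t), 0, 6*t*exp(-t) + exp(-t)]

Strategy: write M = P · J · P⁻¹ where J is a Jordan canonical form, so e^{tM} = P · e^{tJ} · P⁻¹, and e^{tJ} can be computed block-by-block.

M has Jordan form
J =
  [-1,  1,  0]
  [ 0, -1,  0]
  [ 0,  0, -1]
(up to reordering of blocks).

Per-block formulas:
  For a 1×1 block at λ = -1: exp(t · [-1]) = [e^(-1t)].
  For a 2×2 Jordan block J_2(-1): exp(t · J_2(-1)) = e^(-1t)·(I + t·N), where N is the 2×2 nilpotent shift.

After assembling e^{tJ} and conjugating by P, we get:

e^{tM} =
  [-6*t*exp(-t) + exp(-t), 0, -9*t*exp(-t)]
  [8*t*exp(-t), exp(-t), 12*t*exp(-t)]
  [4*t*exp(-t), 0, 6*t*exp(-t) + exp(-t)]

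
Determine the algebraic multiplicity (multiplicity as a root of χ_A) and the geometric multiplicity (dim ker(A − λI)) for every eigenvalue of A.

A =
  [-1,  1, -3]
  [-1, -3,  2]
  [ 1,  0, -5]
λ = -3: alg = 3, geom = 1

Step 1 — factor the characteristic polynomial to read off the algebraic multiplicities:
  χ_A(x) = (x + 3)^3

Step 2 — compute geometric multiplicities via the rank-nullity identity g(λ) = n − rank(A − λI):
  rank(A − (-3)·I) = 2, so dim ker(A − (-3)·I) = n − 2 = 1

Summary:
  λ = -3: algebraic multiplicity = 3, geometric multiplicity = 1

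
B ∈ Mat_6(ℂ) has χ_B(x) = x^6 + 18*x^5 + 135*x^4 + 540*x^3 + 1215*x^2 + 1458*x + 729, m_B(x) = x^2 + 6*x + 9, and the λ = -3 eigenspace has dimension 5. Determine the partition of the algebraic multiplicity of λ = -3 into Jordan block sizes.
Block sizes for λ = -3: [2, 1, 1, 1, 1]

Step 1 — from the characteristic polynomial, algebraic multiplicity of λ = -3 is 6. From dim ker(B − (-3)·I) = 5, there are exactly 5 Jordan blocks for λ = -3.
Step 2 — from the minimal polynomial, the factor (x + 3)^2 tells us the largest block for λ = -3 has size 2.
Step 3 — with total size 6, 5 blocks, and largest block 2, the block sizes (in nonincreasing order) are [2, 1, 1, 1, 1].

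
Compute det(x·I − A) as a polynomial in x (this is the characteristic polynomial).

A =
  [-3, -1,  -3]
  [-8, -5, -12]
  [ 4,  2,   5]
x^3 + 3*x^2 + 3*x + 1

Expanding det(x·I − A) (e.g. by cofactor expansion or by noting that A is similar to its Jordan form J, which has the same characteristic polynomial as A) gives
  χ_A(x) = x^3 + 3*x^2 + 3*x + 1
which factors as (x + 1)^3. The eigenvalues (with algebraic multiplicities) are λ = -1 with multiplicity 3.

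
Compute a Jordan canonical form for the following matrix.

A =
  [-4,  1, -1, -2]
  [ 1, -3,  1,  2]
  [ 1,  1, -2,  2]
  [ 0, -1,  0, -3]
J_3(-3) ⊕ J_1(-3)

The characteristic polynomial is
  det(x·I − A) = x^4 + 12*x^3 + 54*x^2 + 108*x + 81 = (x + 3)^4

Eigenvalues and multiplicities (the geometric multiplicity of λ is n − rank(A − λI), which equals the number of Jordan blocks for λ):
  λ = -3: algebraic multiplicity = 4, geometric multiplicity = 2

Determining the block sizes for each eigenvalue:
  λ = -3: with am = 4 and gm = 2, the partition is not yet determined (e.g. several partitions of 4 into 2 parts exist). Let N = A − (-3)·I. Computing rank(N^1) = 2, rank(N^2) = 1, rank(N^3) = 0; the number of blocks of size ≥ j is rank(N^{j−1}) − rank(N^j), giving [2, 1, 1]. So we have 1 block(s) of size 3, 1 block(s) of size 1 → block sizes [3, 1]

Assembling the blocks gives a Jordan form
J =
  [-3,  1,  0,  0]
  [ 0, -3,  1,  0]
  [ 0,  0, -3,  0]
  [ 0,  0,  0, -3]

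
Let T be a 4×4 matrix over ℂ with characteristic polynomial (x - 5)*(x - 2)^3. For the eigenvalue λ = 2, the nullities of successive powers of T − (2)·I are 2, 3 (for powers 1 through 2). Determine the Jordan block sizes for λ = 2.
Block sizes for λ = 2: [2, 1]

From the dimensions of kernels of powers, the number of Jordan blocks of size at least j is d_j − d_{j−1} where d_j = dim ker(N^j) (with d_0 = 0). Computing the differences gives [2, 1].
The number of blocks of size exactly k is (#blocks of size ≥ k) − (#blocks of size ≥ k + 1), so the partition is: 1 block(s) of size 1, 1 block(s) of size 2.
In nonincreasing order the block sizes are [2, 1].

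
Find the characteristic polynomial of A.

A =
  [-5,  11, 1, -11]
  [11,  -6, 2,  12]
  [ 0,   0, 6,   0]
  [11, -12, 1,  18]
x^4 - 13*x^3 + 18*x^2 + 324*x - 1080

Expanding det(x·I − A) (e.g. by cofactor expansion or by noting that A is similar to its Jordan form J, which has the same characteristic polynomial as A) gives
  χ_A(x) = x^4 - 13*x^3 + 18*x^2 + 324*x - 1080
which factors as (x - 6)^3*(x + 5). The eigenvalues (with algebraic multiplicities) are λ = -5 with multiplicity 1, λ = 6 with multiplicity 3.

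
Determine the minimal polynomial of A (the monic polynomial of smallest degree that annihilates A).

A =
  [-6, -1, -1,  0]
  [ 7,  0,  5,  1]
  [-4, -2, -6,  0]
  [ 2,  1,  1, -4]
x^3 + 12*x^2 + 48*x + 64

The characteristic polynomial is χ_A(x) = (x + 4)^4, so the eigenvalues are known. The minimal polynomial is
  m_A(x) = Π_λ (x − λ)^{k_λ}
where k_λ is the size of the *largest* Jordan block for λ (equivalently, the smallest k with (A − λI)^k v = 0 for every generalised eigenvector v of λ).

  λ = -4: largest Jordan block has size 3, contributing (x + 4)^3

So m_A(x) = (x + 4)^3 = x^3 + 12*x^2 + 48*x + 64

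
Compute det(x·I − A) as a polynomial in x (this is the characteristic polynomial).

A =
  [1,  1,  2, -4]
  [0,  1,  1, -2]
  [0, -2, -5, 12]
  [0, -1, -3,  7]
x^4 - 4*x^3 + 6*x^2 - 4*x + 1

Expanding det(x·I − A) (e.g. by cofactor expansion or by noting that A is similar to its Jordan form J, which has the same characteristic polynomial as A) gives
  χ_A(x) = x^4 - 4*x^3 + 6*x^2 - 4*x + 1
which factors as (x - 1)^4. The eigenvalues (with algebraic multiplicities) are λ = 1 with multiplicity 4.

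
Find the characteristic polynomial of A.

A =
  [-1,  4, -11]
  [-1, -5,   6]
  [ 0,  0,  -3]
x^3 + 9*x^2 + 27*x + 27

Expanding det(x·I − A) (e.g. by cofactor expansion or by noting that A is similar to its Jordan form J, which has the same characteristic polynomial as A) gives
  χ_A(x) = x^3 + 9*x^2 + 27*x + 27
which factors as (x + 3)^3. The eigenvalues (with algebraic multiplicities) are λ = -3 with multiplicity 3.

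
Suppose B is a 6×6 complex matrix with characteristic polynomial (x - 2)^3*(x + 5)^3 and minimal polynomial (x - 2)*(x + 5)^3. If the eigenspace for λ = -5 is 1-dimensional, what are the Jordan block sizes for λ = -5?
Block sizes for λ = -5: [3]

Step 1 — from the characteristic polynomial, algebraic multiplicity of λ = -5 is 3. From dim ker(B − (-5)·I) = 1, there are exactly 1 Jordan blocks for λ = -5.
Step 2 — from the minimal polynomial, the factor (x + 5)^3 tells us the largest block for λ = -5 has size 3.
Step 3 — with total size 3, 1 blocks, and largest block 3, the block sizes (in nonincreasing order) are [3].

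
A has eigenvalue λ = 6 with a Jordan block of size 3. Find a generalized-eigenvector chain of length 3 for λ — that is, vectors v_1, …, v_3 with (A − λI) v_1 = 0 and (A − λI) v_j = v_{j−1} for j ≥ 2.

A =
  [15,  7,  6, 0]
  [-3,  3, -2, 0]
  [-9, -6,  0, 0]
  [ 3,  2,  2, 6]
A Jordan chain for λ = 6 of length 3:
v_1 = (6, 0, -9, 3)ᵀ
v_2 = (9, -3, -9, 3)ᵀ
v_3 = (1, 0, 0, 0)ᵀ

Let N = A − (6)·I. We want v_3 with N^3 v_3 = 0 but N^2 v_3 ≠ 0; then v_{j-1} := N · v_j for j = 3, …, 2.

Pick v_3 = (1, 0, 0, 0)ᵀ.
Then v_2 = N · v_3 = (9, -3, -9, 3)ᵀ.
Then v_1 = N · v_2 = (6, 0, -9, 3)ᵀ.

Sanity check: (A − (6)·I) v_1 = (0, 0, 0, 0)ᵀ = 0. ✓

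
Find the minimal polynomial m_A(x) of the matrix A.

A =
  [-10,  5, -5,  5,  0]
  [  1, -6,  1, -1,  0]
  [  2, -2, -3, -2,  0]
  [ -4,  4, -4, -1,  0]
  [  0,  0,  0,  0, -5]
x^2 + 10*x + 25

The characteristic polynomial is χ_A(x) = (x + 5)^5, so the eigenvalues are known. The minimal polynomial is
  m_A(x) = Π_λ (x − λ)^{k_λ}
where k_λ is the size of the *largest* Jordan block for λ (equivalently, the smallest k with (A − λI)^k v = 0 for every generalised eigenvector v of λ).

  λ = -5: largest Jordan block has size 2, contributing (x + 5)^2

So m_A(x) = (x + 5)^2 = x^2 + 10*x + 25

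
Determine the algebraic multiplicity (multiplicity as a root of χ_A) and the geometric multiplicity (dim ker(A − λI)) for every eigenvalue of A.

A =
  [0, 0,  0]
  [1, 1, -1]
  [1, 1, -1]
λ = 0: alg = 3, geom = 2

Step 1 — factor the characteristic polynomial to read off the algebraic multiplicities:
  χ_A(x) = x^3

Step 2 — compute geometric multiplicities via the rank-nullity identity g(λ) = n − rank(A − λI):
  rank(A − (0)·I) = 1, so dim ker(A − (0)·I) = n − 1 = 2

Summary:
  λ = 0: algebraic multiplicity = 3, geometric multiplicity = 2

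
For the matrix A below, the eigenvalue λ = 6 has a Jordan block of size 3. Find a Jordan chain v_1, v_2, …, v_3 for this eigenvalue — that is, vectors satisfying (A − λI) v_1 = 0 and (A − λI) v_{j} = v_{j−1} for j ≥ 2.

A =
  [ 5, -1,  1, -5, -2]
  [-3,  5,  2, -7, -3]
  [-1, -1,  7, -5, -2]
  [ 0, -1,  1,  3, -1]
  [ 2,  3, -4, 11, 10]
A Jordan chain for λ = 6 of length 3:
v_1 = (-1, -2, -1, 0, 1)ᵀ
v_2 = (-1, -3, -1, 0, 2)ᵀ
v_3 = (1, 0, 0, 0, 0)ᵀ

Let N = A − (6)·I. We want v_3 with N^3 v_3 = 0 but N^2 v_3 ≠ 0; then v_{j-1} := N · v_j for j = 3, …, 2.

Pick v_3 = (1, 0, 0, 0, 0)ᵀ.
Then v_2 = N · v_3 = (-1, -3, -1, 0, 2)ᵀ.
Then v_1 = N · v_2 = (-1, -2, -1, 0, 1)ᵀ.

Sanity check: (A − (6)·I) v_1 = (0, 0, 0, 0, 0)ᵀ = 0. ✓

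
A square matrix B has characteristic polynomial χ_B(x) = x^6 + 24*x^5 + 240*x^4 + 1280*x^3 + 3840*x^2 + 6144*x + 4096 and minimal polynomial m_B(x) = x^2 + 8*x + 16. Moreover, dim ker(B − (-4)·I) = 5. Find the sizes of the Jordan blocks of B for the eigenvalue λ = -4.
Block sizes for λ = -4: [2, 1, 1, 1, 1]

Step 1 — from the characteristic polynomial, algebraic multiplicity of λ = -4 is 6. From dim ker(B − (-4)·I) = 5, there are exactly 5 Jordan blocks for λ = -4.
Step 2 — from the minimal polynomial, the factor (x + 4)^2 tells us the largest block for λ = -4 has size 2.
Step 3 — with total size 6, 5 blocks, and largest block 2, the block sizes (in nonincreasing order) are [2, 1, 1, 1, 1].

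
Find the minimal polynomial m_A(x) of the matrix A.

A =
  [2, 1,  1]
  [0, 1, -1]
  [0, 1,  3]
x^2 - 4*x + 4

The characteristic polynomial is χ_A(x) = (x - 2)^3, so the eigenvalues are known. The minimal polynomial is
  m_A(x) = Π_λ (x − λ)^{k_λ}
where k_λ is the size of the *largest* Jordan block for λ (equivalently, the smallest k with (A − λI)^k v = 0 for every generalised eigenvector v of λ).

  λ = 2: largest Jordan block has size 2, contributing (x − 2)^2

So m_A(x) = (x - 2)^2 = x^2 - 4*x + 4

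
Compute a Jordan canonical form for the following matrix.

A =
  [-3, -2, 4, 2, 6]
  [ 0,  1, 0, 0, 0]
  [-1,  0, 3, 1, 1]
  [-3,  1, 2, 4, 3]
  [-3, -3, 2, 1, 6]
J_2(1) ⊕ J_2(3) ⊕ J_1(3)

The characteristic polynomial is
  det(x·I − A) = x^5 - 11*x^4 + 46*x^3 - 90*x^2 + 81*x - 27 = (x - 3)^3*(x - 1)^2

Eigenvalues and multiplicities (the geometric multiplicity of λ is n − rank(A − λI), which equals the number of Jordan blocks for λ):
  λ = 1: algebraic multiplicity = 2, geometric multiplicity = 1
  λ = 3: algebraic multiplicity = 3, geometric multiplicity = 2

Determining the block sizes for each eigenvalue:
  λ = 1: one block (gm = 1), so the single block has size am = 2 → block sizes [2]
  λ = 3: 2 blocks summing to 3 forces exactly one block of size 2 and the rest size 1 → block sizes [2, 1]

Assembling the blocks gives a Jordan form
J =
  [1, 1, 0, 0, 0]
  [0, 1, 0, 0, 0]
  [0, 0, 3, 1, 0]
  [0, 0, 0, 3, 0]
  [0, 0, 0, 0, 3]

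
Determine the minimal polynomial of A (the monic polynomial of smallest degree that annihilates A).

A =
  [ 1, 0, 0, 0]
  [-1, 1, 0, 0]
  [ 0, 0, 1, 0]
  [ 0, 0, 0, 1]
x^2 - 2*x + 1

The characteristic polynomial is χ_A(x) = (x - 1)^4, so the eigenvalues are known. The minimal polynomial is
  m_A(x) = Π_λ (x − λ)^{k_λ}
where k_λ is the size of the *largest* Jordan block for λ (equivalently, the smallest k with (A − λI)^k v = 0 for every generalised eigenvector v of λ).

  λ = 1: largest Jordan block has size 2, contributing (x − 1)^2

So m_A(x) = (x - 1)^2 = x^2 - 2*x + 1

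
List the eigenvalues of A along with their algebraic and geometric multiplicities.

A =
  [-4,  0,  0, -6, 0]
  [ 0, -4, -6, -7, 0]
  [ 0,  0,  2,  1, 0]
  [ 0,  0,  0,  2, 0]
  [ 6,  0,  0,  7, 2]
λ = -4: alg = 2, geom = 2; λ = 2: alg = 3, geom = 2

Step 1 — factor the characteristic polynomial to read off the algebraic multiplicities:
  χ_A(x) = (x - 2)^3*(x + 4)^2

Step 2 — compute geometric multiplicities via the rank-nullity identity g(λ) = n − rank(A − λI):
  rank(A − (-4)·I) = 3, so dim ker(A − (-4)·I) = n − 3 = 2
  rank(A − (2)·I) = 3, so dim ker(A − (2)·I) = n − 3 = 2

Summary:
  λ = -4: algebraic multiplicity = 2, geometric multiplicity = 2
  λ = 2: algebraic multiplicity = 3, geometric multiplicity = 2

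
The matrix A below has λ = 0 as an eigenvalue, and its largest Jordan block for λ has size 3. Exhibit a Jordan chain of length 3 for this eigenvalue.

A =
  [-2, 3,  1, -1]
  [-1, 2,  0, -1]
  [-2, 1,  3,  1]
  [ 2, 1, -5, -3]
A Jordan chain for λ = 0 of length 3:
v_1 = (-3, -2, -1, -1)ᵀ
v_2 = (-2, -1, -2, 2)ᵀ
v_3 = (1, 0, 0, 0)ᵀ

Let N = A − (0)·I. We want v_3 with N^3 v_3 = 0 but N^2 v_3 ≠ 0; then v_{j-1} := N · v_j for j = 3, …, 2.

Pick v_3 = (1, 0, 0, 0)ᵀ.
Then v_2 = N · v_3 = (-2, -1, -2, 2)ᵀ.
Then v_1 = N · v_2 = (-3, -2, -1, -1)ᵀ.

Sanity check: (A − (0)·I) v_1 = (0, 0, 0, 0)ᵀ = 0. ✓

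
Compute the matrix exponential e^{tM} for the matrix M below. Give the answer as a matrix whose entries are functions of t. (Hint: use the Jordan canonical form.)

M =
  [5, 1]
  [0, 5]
e^{tM} =
  [exp(5*t), t*exp(5*t)]
  [0, exp(5*t)]

Strategy: write M = P · J · P⁻¹ where J is a Jordan canonical form, so e^{tM} = P · e^{tJ} · P⁻¹, and e^{tJ} can be computed block-by-block.

M has Jordan form
J =
  [5, 1]
  [0, 5]
(up to reordering of blocks).

Per-block formulas:
  For a 2×2 Jordan block J_2(5): exp(t · J_2(5)) = e^(5t)·(I + t·N), where N is the 2×2 nilpotent shift.

After assembling e^{tJ} and conjugating by P, we get:

e^{tM} =
  [exp(5*t), t*exp(5*t)]
  [0, exp(5*t)]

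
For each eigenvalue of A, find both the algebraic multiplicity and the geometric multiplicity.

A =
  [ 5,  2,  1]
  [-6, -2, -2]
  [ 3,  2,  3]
λ = 2: alg = 3, geom = 2

Step 1 — factor the characteristic polynomial to read off the algebraic multiplicities:
  χ_A(x) = (x - 2)^3

Step 2 — compute geometric multiplicities via the rank-nullity identity g(λ) = n − rank(A − λI):
  rank(A − (2)·I) = 1, so dim ker(A − (2)·I) = n − 1 = 2

Summary:
  λ = 2: algebraic multiplicity = 3, geometric multiplicity = 2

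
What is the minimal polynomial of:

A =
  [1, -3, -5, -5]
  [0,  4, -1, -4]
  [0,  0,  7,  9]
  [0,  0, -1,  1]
x^4 - 13*x^3 + 60*x^2 - 112*x + 64

The characteristic polynomial is χ_A(x) = (x - 4)^3*(x - 1), so the eigenvalues are known. The minimal polynomial is
  m_A(x) = Π_λ (x − λ)^{k_λ}
where k_λ is the size of the *largest* Jordan block for λ (equivalently, the smallest k with (A − λI)^k v = 0 for every generalised eigenvector v of λ).

  λ = 1: largest Jordan block has size 1, contributing (x − 1)
  λ = 4: largest Jordan block has size 3, contributing (x − 4)^3

So m_A(x) = (x - 4)^3*(x - 1) = x^4 - 13*x^3 + 60*x^2 - 112*x + 64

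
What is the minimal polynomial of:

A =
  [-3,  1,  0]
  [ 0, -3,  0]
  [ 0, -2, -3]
x^2 + 6*x + 9

The characteristic polynomial is χ_A(x) = (x + 3)^3, so the eigenvalues are known. The minimal polynomial is
  m_A(x) = Π_λ (x − λ)^{k_λ}
where k_λ is the size of the *largest* Jordan block for λ (equivalently, the smallest k with (A − λI)^k v = 0 for every generalised eigenvector v of λ).

  λ = -3: largest Jordan block has size 2, contributing (x + 3)^2

So m_A(x) = (x + 3)^2 = x^2 + 6*x + 9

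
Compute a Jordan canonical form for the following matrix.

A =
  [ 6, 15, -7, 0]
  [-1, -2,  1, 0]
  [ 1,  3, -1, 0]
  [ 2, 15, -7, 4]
J_3(1) ⊕ J_1(4)

The characteristic polynomial is
  det(x·I − A) = x^4 - 7*x^3 + 15*x^2 - 13*x + 4 = (x - 4)*(x - 1)^3

Eigenvalues and multiplicities (the geometric multiplicity of λ is n − rank(A − λI), which equals the number of Jordan blocks for λ):
  λ = 1: algebraic multiplicity = 3, geometric multiplicity = 1
  λ = 4: algebraic multiplicity = 1, geometric multiplicity = 1

Determining the block sizes for each eigenvalue:
  λ = 1: one block (gm = 1), so the single block has size am = 3 → block sizes [3]
  λ = 4: one block (gm = 1), so the single block has size am = 1 → block sizes [1]

Assembling the blocks gives a Jordan form
J =
  [1, 1, 0, 0]
  [0, 1, 1, 0]
  [0, 0, 1, 0]
  [0, 0, 0, 4]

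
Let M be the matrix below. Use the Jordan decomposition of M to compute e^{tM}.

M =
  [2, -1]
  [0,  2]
e^{tM} =
  [exp(2*t), -t*exp(2*t)]
  [0, exp(2*t)]

Strategy: write M = P · J · P⁻¹ where J is a Jordan canonical form, so e^{tM} = P · e^{tJ} · P⁻¹, and e^{tJ} can be computed block-by-block.

M has Jordan form
J =
  [2, 1]
  [0, 2]
(up to reordering of blocks).

Per-block formulas:
  For a 2×2 Jordan block J_2(2): exp(t · J_2(2)) = e^(2t)·(I + t·N), where N is the 2×2 nilpotent shift.

After assembling e^{tJ} and conjugating by P, we get:

e^{tM} =
  [exp(2*t), -t*exp(2*t)]
  [0, exp(2*t)]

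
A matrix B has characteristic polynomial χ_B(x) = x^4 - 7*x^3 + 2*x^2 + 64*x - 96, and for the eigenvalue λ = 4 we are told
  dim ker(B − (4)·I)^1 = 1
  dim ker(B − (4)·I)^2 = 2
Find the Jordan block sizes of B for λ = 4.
Block sizes for λ = 4: [2]

From the dimensions of kernels of powers, the number of Jordan blocks of size at least j is d_j − d_{j−1} where d_j = dim ker(N^j) (with d_0 = 0). Computing the differences gives [1, 1].
The number of blocks of size exactly k is (#blocks of size ≥ k) − (#blocks of size ≥ k + 1), so the partition is: 1 block(s) of size 2.
In nonincreasing order the block sizes are [2].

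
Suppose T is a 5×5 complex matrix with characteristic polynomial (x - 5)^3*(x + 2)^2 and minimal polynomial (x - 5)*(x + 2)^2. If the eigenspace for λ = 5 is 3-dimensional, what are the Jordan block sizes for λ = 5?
Block sizes for λ = 5: [1, 1, 1]

Step 1 — from the characteristic polynomial, algebraic multiplicity of λ = 5 is 3. From dim ker(T − (5)·I) = 3, there are exactly 3 Jordan blocks for λ = 5.
Step 2 — from the minimal polynomial, the factor (x − 5) tells us the largest block for λ = 5 has size 1.
Step 3 — with total size 3, 3 blocks, and largest block 1, the block sizes (in nonincreasing order) are [1, 1, 1].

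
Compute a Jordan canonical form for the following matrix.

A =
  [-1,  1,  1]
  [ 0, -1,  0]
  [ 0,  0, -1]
J_2(-1) ⊕ J_1(-1)

The characteristic polynomial is
  det(x·I − A) = x^3 + 3*x^2 + 3*x + 1 = (x + 1)^3

Eigenvalues and multiplicities (the geometric multiplicity of λ is n − rank(A − λI), which equals the number of Jordan blocks for λ):
  λ = -1: algebraic multiplicity = 3, geometric multiplicity = 2

Determining the block sizes for each eigenvalue:
  λ = -1: 2 blocks summing to 3 forces exactly one block of size 2 and the rest size 1 → block sizes [2, 1]

Assembling the blocks gives a Jordan form
J =
  [-1,  1,  0]
  [ 0, -1,  0]
  [ 0,  0, -1]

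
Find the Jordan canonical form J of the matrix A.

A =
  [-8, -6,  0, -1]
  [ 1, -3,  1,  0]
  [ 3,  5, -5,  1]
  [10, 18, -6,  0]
J_2(-4) ⊕ J_2(-4)

The characteristic polynomial is
  det(x·I − A) = x^4 + 16*x^3 + 96*x^2 + 256*x + 256 = (x + 4)^4

Eigenvalues and multiplicities (the geometric multiplicity of λ is n − rank(A − λI), which equals the number of Jordan blocks for λ):
  λ = -4: algebraic multiplicity = 4, geometric multiplicity = 2

Determining the block sizes for each eigenvalue:
  λ = -4: with am = 4 and gm = 2, the partition is not yet determined (e.g. several partitions of 4 into 2 parts exist). Let N = A − (-4)·I. Computing rank(N^1) = 2, rank(N^2) = 0; the number of blocks of size ≥ j is rank(N^{j−1}) − rank(N^j), giving [2, 2]. So we have 2 block(s) of size 2 → block sizes [2, 2]

Assembling the blocks gives a Jordan form
J =
  [-4,  1,  0,  0]
  [ 0, -4,  0,  0]
  [ 0,  0, -4,  1]
  [ 0,  0,  0, -4]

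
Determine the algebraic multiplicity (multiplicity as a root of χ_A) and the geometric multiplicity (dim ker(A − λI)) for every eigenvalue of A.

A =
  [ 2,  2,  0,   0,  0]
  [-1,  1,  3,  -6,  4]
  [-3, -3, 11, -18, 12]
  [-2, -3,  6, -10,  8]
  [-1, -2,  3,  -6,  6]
λ = 2: alg = 5, geom = 3

Step 1 — factor the characteristic polynomial to read off the algebraic multiplicities:
  χ_A(x) = (x - 2)^5

Step 2 — compute geometric multiplicities via the rank-nullity identity g(λ) = n − rank(A − λI):
  rank(A − (2)·I) = 2, so dim ker(A − (2)·I) = n − 2 = 3

Summary:
  λ = 2: algebraic multiplicity = 5, geometric multiplicity = 3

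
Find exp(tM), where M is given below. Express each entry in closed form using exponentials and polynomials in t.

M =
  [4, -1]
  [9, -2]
e^{tM} =
  [3*t*exp(t) + exp(t), -t*exp(t)]
  [9*t*exp(t), -3*t*exp(t) + exp(t)]

Strategy: write M = P · J · P⁻¹ where J is a Jordan canonical form, so e^{tM} = P · e^{tJ} · P⁻¹, and e^{tJ} can be computed block-by-block.

M has Jordan form
J =
  [1, 1]
  [0, 1]
(up to reordering of blocks).

Per-block formulas:
  For a 2×2 Jordan block J_2(1): exp(t · J_2(1)) = e^(1t)·(I + t·N), where N is the 2×2 nilpotent shift.

After assembling e^{tJ} and conjugating by P, we get:

e^{tM} =
  [3*t*exp(t) + exp(t), -t*exp(t)]
  [9*t*exp(t), -3*t*exp(t) + exp(t)]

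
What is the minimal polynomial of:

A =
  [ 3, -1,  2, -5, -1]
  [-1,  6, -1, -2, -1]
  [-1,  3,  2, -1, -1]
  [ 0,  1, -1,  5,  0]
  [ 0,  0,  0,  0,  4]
x^2 - 8*x + 16

The characteristic polynomial is χ_A(x) = (x - 4)^5, so the eigenvalues are known. The minimal polynomial is
  m_A(x) = Π_λ (x − λ)^{k_λ}
where k_λ is the size of the *largest* Jordan block for λ (equivalently, the smallest k with (A − λI)^k v = 0 for every generalised eigenvector v of λ).

  λ = 4: largest Jordan block has size 2, contributing (x − 4)^2

So m_A(x) = (x - 4)^2 = x^2 - 8*x + 16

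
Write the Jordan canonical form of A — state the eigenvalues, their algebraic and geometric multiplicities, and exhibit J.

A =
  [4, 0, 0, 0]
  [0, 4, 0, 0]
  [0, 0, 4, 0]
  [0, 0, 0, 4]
J_1(4) ⊕ J_1(4) ⊕ J_1(4) ⊕ J_1(4)

The characteristic polynomial is
  det(x·I − A) = x^4 - 16*x^3 + 96*x^2 - 256*x + 256 = (x - 4)^4

Eigenvalues and multiplicities (the geometric multiplicity of λ is n − rank(A − λI), which equals the number of Jordan blocks for λ):
  λ = 4: algebraic multiplicity = 4, geometric multiplicity = 4

Determining the block sizes for each eigenvalue:
  λ = 4: gm = am = 4, so every block has size 1 → block sizes [1, 1, 1, 1]

Assembling the blocks gives a Jordan form
J =
  [4, 0, 0, 0]
  [0, 4, 0, 0]
  [0, 0, 4, 0]
  [0, 0, 0, 4]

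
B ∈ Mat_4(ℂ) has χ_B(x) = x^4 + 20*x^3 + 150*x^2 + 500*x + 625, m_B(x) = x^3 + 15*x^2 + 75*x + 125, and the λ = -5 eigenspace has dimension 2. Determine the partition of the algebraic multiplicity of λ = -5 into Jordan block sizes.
Block sizes for λ = -5: [3, 1]

Step 1 — from the characteristic polynomial, algebraic multiplicity of λ = -5 is 4. From dim ker(B − (-5)·I) = 2, there are exactly 2 Jordan blocks for λ = -5.
Step 2 — from the minimal polynomial, the factor (x + 5)^3 tells us the largest block for λ = -5 has size 3.
Step 3 — with total size 4, 2 blocks, and largest block 3, the block sizes (in nonincreasing order) are [3, 1].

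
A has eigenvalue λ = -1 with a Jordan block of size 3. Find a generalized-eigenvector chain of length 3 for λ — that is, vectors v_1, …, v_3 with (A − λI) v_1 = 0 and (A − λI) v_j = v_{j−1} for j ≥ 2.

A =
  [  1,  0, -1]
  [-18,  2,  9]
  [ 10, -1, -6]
A Jordan chain for λ = -1 of length 3:
v_1 = (-6, 0, -12)ᵀ
v_2 = (2, -18, 10)ᵀ
v_3 = (1, 0, 0)ᵀ

Let N = A − (-1)·I. We want v_3 with N^3 v_3 = 0 but N^2 v_3 ≠ 0; then v_{j-1} := N · v_j for j = 3, …, 2.

Pick v_3 = (1, 0, 0)ᵀ.
Then v_2 = N · v_3 = (2, -18, 10)ᵀ.
Then v_1 = N · v_2 = (-6, 0, -12)ᵀ.

Sanity check: (A − (-1)·I) v_1 = (0, 0, 0)ᵀ = 0. ✓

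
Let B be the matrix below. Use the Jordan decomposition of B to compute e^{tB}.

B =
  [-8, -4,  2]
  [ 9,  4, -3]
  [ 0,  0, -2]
e^{tB} =
  [-6*t*exp(-2*t) + exp(-2*t), -4*t*exp(-2*t), 2*t*exp(-2*t)]
  [9*t*exp(-2*t), 6*t*exp(-2*t) + exp(-2*t), -3*t*exp(-2*t)]
  [0, 0, exp(-2*t)]

Strategy: write B = P · J · P⁻¹ where J is a Jordan canonical form, so e^{tB} = P · e^{tJ} · P⁻¹, and e^{tJ} can be computed block-by-block.

B has Jordan form
J =
  [-2,  1,  0]
  [ 0, -2,  0]
  [ 0,  0, -2]
(up to reordering of blocks).

Per-block formulas:
  For a 2×2 Jordan block J_2(-2): exp(t · J_2(-2)) = e^(-2t)·(I + t·N), where N is the 2×2 nilpotent shift.
  For a 1×1 block at λ = -2: exp(t · [-2]) = [e^(-2t)].

After assembling e^{tJ} and conjugating by P, we get:

e^{tB} =
  [-6*t*exp(-2*t) + exp(-2*t), -4*t*exp(-2*t), 2*t*exp(-2*t)]
  [9*t*exp(-2*t), 6*t*exp(-2*t) + exp(-2*t), -3*t*exp(-2*t)]
  [0, 0, exp(-2*t)]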